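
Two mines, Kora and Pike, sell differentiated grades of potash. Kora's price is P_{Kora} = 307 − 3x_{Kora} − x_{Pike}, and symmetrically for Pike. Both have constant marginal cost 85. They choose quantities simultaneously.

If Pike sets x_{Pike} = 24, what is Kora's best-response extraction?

Mine Kora's profit: π = x_{Kora}(307 − 3x_{Kora} − x_{Pike}) − 85x_{Kora}.
∂π/∂x_{Kora} = 222 − 6x_{Kora} − x_{Pike} = 0 ⇒ x_{Kora} = 37 − (1/6)x_{Pike}.
At x_{Pike} = 24: x_{Kora} = 37 − (1/6)·24 = 33.

33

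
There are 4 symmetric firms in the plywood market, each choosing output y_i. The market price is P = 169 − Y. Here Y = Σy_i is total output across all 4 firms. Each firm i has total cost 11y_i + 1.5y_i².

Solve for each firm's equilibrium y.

19.75

A representative firm's profit is π_i = y_i(169 − Y) − 11y_i − 1.5y_i², with Y = y_i + Σ_{j≠i} y_j.
First-order condition: 158 − 5y_i − Σ_{j≠i} y_j = 0.
With identical firms, set every y_j = y: then 158 − 5y − 3y = 0, i.e. y = 158/8 = 19.75.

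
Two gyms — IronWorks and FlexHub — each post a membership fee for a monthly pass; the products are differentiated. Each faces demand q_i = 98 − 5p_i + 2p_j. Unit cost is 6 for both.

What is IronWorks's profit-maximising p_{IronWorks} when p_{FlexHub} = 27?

IronWorks's profit: π = (p_{IronWorks} − 6)(98 − 5p_{IronWorks} + 2p_{FlexHub}).
∂π/∂p_{IronWorks} = 128 − 10p_{IronWorks} + 2p_{FlexHub} = 0 ⇒ p_{IronWorks} = 12.8 + 0.2p_{FlexHub}.
At p_{FlexHub} = 27: p_{IronWorks} = 12.8 + 0.2·27 = 18.2.

18.2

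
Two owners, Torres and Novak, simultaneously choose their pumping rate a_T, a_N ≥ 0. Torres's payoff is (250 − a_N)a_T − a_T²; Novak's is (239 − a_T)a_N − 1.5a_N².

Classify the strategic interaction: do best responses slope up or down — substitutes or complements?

Expanding Torres's payoff: 250a_T − a_Na_T − a_T².
∂π/∂a_T = 250 − a_N − 2a_T = 0, so a_T = 125 − 0.5a_N.
The best-response slope da_T/da_N = −0.5 < 0: the reaction function is downward-sloping, so the choices are strategic substitutes.

strategic substitutes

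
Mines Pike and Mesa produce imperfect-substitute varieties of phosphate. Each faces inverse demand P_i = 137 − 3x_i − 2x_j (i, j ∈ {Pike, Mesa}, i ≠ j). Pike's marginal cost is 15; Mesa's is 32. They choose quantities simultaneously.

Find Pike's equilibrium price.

63.9375

Mine Pike's profit: π = x_{Pike}(137 − 3x_{Pike} − 2x_{Mesa}) − 15x_{Pike}.
∂π/∂x_{Pike} = 122 − 6x_{Pike} − 2x_{Mesa} = 0 ⇒ x_{Pike} = 61/3 − (1/3)x_{Mesa}.
Similarly x_{Mesa} = 17.5 − (1/3)x_{Pike}.
Plugging x_{Mesa} into Pike's best response: x_{Pike} = 61/3 − (1/3)(17.5 − (1/3)x_{Pike}) ⇒ (8/9)x_{Pike} = 14.5, so x_{Pike} = 16.3125.
Then x_{Mesa} = 17.5 − (1/3)·16.3125 = 12.0625.
P_{Pike} = 137 − 3·16.3125 − 2·12.0625 = 63.9375.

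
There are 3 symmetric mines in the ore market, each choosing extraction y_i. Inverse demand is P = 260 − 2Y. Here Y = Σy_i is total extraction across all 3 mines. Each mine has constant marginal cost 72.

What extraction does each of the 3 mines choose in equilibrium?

A representative mine's profit is π_i = y_i(260 − 2Y) − 72y_i, with Y = y_i + Σ_{j≠i} y_j.
First-order condition: 188 − 4y_i − 2Σ_{j≠i} y_j = 0.
Imposing symmetry (y_j = y for all j) turns Σ_{j≠i} y_j into 2y, so 188 = 8y and y = 23.5.

23.5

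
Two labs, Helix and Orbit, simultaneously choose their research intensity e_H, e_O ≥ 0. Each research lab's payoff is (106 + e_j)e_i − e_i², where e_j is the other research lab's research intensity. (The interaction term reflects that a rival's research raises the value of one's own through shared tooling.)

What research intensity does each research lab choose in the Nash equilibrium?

Helix's payoff is (106 + e_O)e_H − e_H².
∂π/∂e_H = 106 + e_O − 2e_H = 0, so e_H = 53 + 0.5e_O.
By symmetry e_O = e_H; substituting into the reaction function, 0.5e_H = 53 and e_H = 106.

106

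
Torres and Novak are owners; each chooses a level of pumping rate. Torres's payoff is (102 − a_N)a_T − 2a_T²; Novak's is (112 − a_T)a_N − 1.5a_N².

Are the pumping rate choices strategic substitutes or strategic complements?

strategic substitutes

Expanding Torres's payoff: 102a_T − a_Na_T − 2a_T².
∂π/∂a_T = 102 − a_N − 4a_T = 0, so a_T = 25.5 − 0.25a_N.
The best-response slope da_T/da_N = −0.25 < 0: the reaction function is downward-sloping, so the choices are strategic substitutes.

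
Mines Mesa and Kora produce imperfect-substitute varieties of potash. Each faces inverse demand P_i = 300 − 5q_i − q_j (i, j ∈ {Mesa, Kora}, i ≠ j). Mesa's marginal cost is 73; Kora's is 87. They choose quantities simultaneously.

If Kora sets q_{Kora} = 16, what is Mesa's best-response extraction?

21.1

Mine Mesa's profit: π = q_{Mesa}(300 − 5q_{Mesa} − q_{Kora}) − 73q_{Mesa}.
∂π/∂q_{Mesa} = 227 − 10q_{Mesa} − q_{Kora} = 0 ⇒ q_{Mesa} = 22.7 − 0.1q_{Kora}.
At q_{Kora} = 16: q_{Mesa} = 22.7 − 0.1·16 = 21.1.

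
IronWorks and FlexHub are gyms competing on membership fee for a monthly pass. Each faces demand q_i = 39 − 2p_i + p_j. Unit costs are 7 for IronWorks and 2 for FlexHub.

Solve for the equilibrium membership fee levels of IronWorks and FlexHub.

17, 15

IronWorks's profit: π = (p_{IronWorks} − 7)(39 − 2p_{IronWorks} + p_{FlexHub}).
∂π/∂p_{IronWorks} = 53 − 4p_{IronWorks} + p_{FlexHub} = 0 ⇒ p_{IronWorks} = 13.25 + 0.25p_{FlexHub}.
Similarly p_{FlexHub} = 10.75 + 0.25p_{IronWorks}.
Plugging p_{FlexHub} into IronWorks's best response: p_{IronWorks} = 13.25 + 0.25(10.75 + 0.25p_{IronWorks}) ⇒ 0.9375p_{IronWorks} = 15.9375, so p_{IronWorks} = 17.
Then p_{FlexHub} = 10.75 + 0.25·17 = 15.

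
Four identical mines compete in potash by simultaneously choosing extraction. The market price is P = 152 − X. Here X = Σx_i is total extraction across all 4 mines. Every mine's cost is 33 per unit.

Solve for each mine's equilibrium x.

A representative mine's profit is π_i = x_i(152 − X) − 33x_i, with X = x_i + Σ_{j≠i} x_j.
First-order condition: 119 − 2x_i − Σ_{j≠i} x_j = 0.
Imposing symmetry (x_j = x for all j) turns Σ_{j≠i} x_j into 3x, so 119 = 5x and x = 23.8.

23.8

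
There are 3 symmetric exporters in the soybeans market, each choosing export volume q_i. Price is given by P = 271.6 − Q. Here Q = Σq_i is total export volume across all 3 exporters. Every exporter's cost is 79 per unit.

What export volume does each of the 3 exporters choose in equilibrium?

48.15

A representative exporter's profit is π_i = q_i(271.6 − Q) − 79q_i, with Q = q_i + Σ_{j≠i} q_j.
First-order condition: 192.6 − 2q_i − Σ_{j≠i} q_j = 0.
With identical exporters, set every q_j = q: then 192.6 − 2q − 2q = 0, i.e. q = 192.6/4 = 48.15.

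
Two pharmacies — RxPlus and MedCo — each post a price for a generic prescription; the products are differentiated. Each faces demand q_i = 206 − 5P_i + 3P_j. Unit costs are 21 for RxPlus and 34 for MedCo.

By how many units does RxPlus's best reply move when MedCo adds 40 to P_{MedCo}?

12

RxPlus's profit: π = (P_{RxPlus} − 21)(206 − 5P_{RxPlus} + 3P_{MedCo}).
∂π/∂P_{RxPlus} = 311 − 10P_{RxPlus} + 3P_{MedCo} = 0 ⇒ P_{RxPlus} = 31.1 + 0.3P_{MedCo}.
The reaction-function slope is 0.3, so a 40-unit rise in P_{MedCo} moves P_{RxPlus} by 0.3 × 40 = 12. RxPlus's best response rises — the actions are strategic complements.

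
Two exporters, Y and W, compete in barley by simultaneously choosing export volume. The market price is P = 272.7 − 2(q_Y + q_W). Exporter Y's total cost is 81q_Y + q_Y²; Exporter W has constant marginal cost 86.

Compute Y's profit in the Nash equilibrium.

1160.7267

Exporter Y's profit: π = q_Y(272.7 − 2(q_Y + q_W)) − 81q_Y − q_Y².
∂π/∂q_Y = 191.7 − 6q_Y − 2q_W = 0, so q_Y = 31.95 − (1/3)q_W.
For W: ∂π/∂q_W = 186.7 − 4q_W − 2q_Y = 0 ⇒ q_W = 46.675 − 0.5q_Y.
Plugging q_W into Y's best response: q_Y = 31.95 − (1/3)(46.675 − 0.5q_Y) ⇒ (5/6)q_Y = 1967/120, so q_Y = 19.67.
Then q_W = 46.675 − 0.5·19.67 = 36.84.
Price P = 272.7 − 2·56.51 = 159.68.
Y's profit: (159.68 − 81)·19.67 − (19.67)² = 1160.7267.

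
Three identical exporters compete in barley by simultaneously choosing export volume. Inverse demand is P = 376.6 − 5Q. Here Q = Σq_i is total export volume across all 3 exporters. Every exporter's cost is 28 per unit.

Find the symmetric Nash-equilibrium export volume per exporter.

A representative exporter's profit is π_i = q_i(376.6 − 5Q) − 28q_i, with Q = q_i + Σ_{j≠i} q_j.
First-order condition: 348.6 − 10q_i − 5Σ_{j≠i} q_j = 0.
In a symmetric equilibrium every exporter chooses the same q, so Σ_{j≠i} q_j = 2q. The condition becomes 348.6 − 20q = 0, giving q = 348.6/20 = 17.43.

17.43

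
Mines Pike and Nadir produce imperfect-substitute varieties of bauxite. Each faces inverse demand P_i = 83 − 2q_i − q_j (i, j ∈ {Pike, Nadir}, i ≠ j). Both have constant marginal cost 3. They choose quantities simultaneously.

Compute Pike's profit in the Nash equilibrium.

512

Mine Pike's profit: π = q_{Pike}(83 − 2q_{Pike} − q_{Nadir}) − 3q_{Pike}.
∂π/∂q_{Pike} = 80 − 4q_{Pike} − q_{Nadir} = 0 ⇒ q_{Pike} = 20 − 0.25q_{Nadir}.
By symmetry q_{Nadir} = q_{Pike}; substituting into the reaction function, 1.25q_{Pike} = 20 and q_{Pike} = 16.
P_{Pike} = 83 − 2·16 − 16 = 35.
Profit = (35 − 3)·16 = 512.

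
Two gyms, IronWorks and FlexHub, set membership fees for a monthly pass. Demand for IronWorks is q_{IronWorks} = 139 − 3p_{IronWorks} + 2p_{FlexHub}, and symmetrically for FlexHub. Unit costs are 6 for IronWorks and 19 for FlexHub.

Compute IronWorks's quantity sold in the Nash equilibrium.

IronWorks's profit: π = (p_{IronWorks} − 6)(139 − 3p_{IronWorks} + 2p_{FlexHub}).
∂π/∂p_{IronWorks} = 157 − 6p_{IronWorks} + 2p_{FlexHub} = 0 ⇒ p_{IronWorks} = 157/6 + (1/3)p_{FlexHub}.
Similarly p_{FlexHub} = 98/3 + (1/3)p_{IronWorks}.
Plugging p_{FlexHub} into IronWorks's best response: p_{IronWorks} = 157/6 + (1/3)(98/3 + (1/3)p_{IronWorks}) ⇒ (8/9)p_{IronWorks} = 667/18, so p_{IronWorks} = 41.6875.
Then p_{FlexHub} = 98/3 + (1/3)·41.6875 = 46.5625.
q_{IronWorks} = 139 − 3·41.6875 + 2·46.5625 = 107.0625.

107.0625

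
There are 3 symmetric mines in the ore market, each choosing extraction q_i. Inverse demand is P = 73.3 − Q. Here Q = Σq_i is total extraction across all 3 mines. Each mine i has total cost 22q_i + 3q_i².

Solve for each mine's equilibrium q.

5.13

A representative mine's profit is π_i = q_i(73.3 − Q) − 22q_i − 3q_i², with Q = q_i + Σ_{j≠i} q_j.
First-order condition: 51.3 − 8q_i − Σ_{j≠i} q_j = 0.
Imposing symmetry (q_j = q for all j) turns Σ_{j≠i} q_j into 2q, so 51.3 = 10q and q = 5.13.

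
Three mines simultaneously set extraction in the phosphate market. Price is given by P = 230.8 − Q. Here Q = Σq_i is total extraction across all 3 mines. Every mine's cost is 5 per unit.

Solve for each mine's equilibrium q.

A representative mine's profit is π_i = q_i(230.8 − Q) − 5q_i, with Q = q_i + Σ_{j≠i} q_j.
First-order condition: 225.8 − 2q_i − Σ_{j≠i} q_j = 0.
With identical mines, set every q_j = q: then 225.8 − 2q − 2q = 0, i.e. q = 225.8/4 = 56.45.

56.45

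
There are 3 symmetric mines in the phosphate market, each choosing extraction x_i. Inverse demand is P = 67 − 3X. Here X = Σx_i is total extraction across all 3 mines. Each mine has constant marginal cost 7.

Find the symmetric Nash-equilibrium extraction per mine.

A representative mine's profit is π_i = x_i(67 − 3X) − 7x_i, with X = x_i + Σ_{j≠i} x_j.
First-order condition: 60 − 6x_i − 3Σ_{j≠i} x_j = 0.
With identical mines, set every x_j = x: then 60 − 6x − 6x = 0, i.e. x = 60/12 = 5.

5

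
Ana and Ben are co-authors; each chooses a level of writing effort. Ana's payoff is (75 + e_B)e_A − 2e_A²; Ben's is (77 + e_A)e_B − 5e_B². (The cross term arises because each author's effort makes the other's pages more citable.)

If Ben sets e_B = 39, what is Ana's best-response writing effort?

28.5

Expanding Ana's payoff: 75e_A + e_Be_A − 2e_A².
∂π/∂e_A = 75 + e_B − 4e_A = 0, so e_A = 18.75 + 0.25e_B.
At e_B = 39: e_A = 18.75 + 0.25·39 = 28.5.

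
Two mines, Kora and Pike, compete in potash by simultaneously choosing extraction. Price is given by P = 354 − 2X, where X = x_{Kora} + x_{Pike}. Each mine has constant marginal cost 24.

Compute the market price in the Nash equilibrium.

Mine Kora's profit: π = x_{Kora}(354 − 2(x_{Kora} + x_{Pike})) − 24x_{Kora}.
∂π/∂x_{Kora} = 330 − 4x_{Kora} − 2x_{Pike} = 0, so x_{Kora} = 82.5 − 0.5x_{Pike}.
The game is symmetric, so in equilibrium x_{Pike} = x_{Kora}: the reaction function gives 1.5x_{Kora} = 82.5, hence x_{Kora} = 55.
Equilibrium price: P = 354 − 2·110 = 134.

134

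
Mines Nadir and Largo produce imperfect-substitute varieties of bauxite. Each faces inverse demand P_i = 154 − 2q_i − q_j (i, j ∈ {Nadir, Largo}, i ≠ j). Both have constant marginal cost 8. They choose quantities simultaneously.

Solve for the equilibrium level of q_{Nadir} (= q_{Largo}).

Mine Nadir's profit: π = q_{Nadir}(154 − 2q_{Nadir} − q_{Largo}) − 8q_{Nadir}.
∂π/∂q_{Nadir} = 146 − 4q_{Nadir} − q_{Largo} = 0 ⇒ q_{Nadir} = 36.5 − 0.25q_{Largo}.
By symmetry q_{Largo} = q_{Nadir}; substituting into the reaction function, 1.25q_{Nadir} = 36.5 and q_{Nadir} = 29.2.

29.2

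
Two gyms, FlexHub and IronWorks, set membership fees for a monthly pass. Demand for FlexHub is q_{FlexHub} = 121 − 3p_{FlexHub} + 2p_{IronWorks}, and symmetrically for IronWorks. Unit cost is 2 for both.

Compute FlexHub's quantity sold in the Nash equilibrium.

FlexHub's profit: π = (p_{FlexHub} − 2)(121 − 3p_{FlexHub} + 2p_{IronWorks}).
∂π/∂p_{FlexHub} = 127 − 6p_{FlexHub} + 2p_{IronWorks} = 0 ⇒ p_{FlexHub} = 127/6 + (1/3)p_{IronWorks}.
The game is symmetric, so in equilibrium p_{IronWorks} = p_{FlexHub}: the reaction function gives (2/3)p_{FlexHub} = 127/6, hence p_{FlexHub} = 31.75.
q_{FlexHub} = 121 − 3·31.75 + 2·31.75 = 89.25.

89.25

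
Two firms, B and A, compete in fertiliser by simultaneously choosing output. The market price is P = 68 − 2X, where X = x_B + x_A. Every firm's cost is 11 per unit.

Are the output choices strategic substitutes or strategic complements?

Firm B's profit: π = x_B(68 − 2(x_B + x_A)) − 11x_B.
∂π/∂x_B = 57 − 4x_B − 2x_A = 0, so x_B = 14.25 − 0.5x_A.
The best-response slope dx_B/dx_A = −0.5 < 0: the reaction function is downward-sloping, so the choices are strategic substitutes.

strategic substitutes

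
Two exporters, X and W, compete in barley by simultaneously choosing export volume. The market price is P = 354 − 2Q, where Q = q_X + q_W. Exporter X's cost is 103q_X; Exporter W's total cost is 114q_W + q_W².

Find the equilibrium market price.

205.6

Exporter X's profit: π = q_X(354 − 2(q_X + q_W)) − 103q_X.
∂π/∂q_X = 251 − 4q_X − 2q_W = 0, so q_X = 62.75 − 0.5q_W.
For W: ∂π/∂q_W = 240 − 6q_W − 2q_X = 0 ⇒ q_W = 40 − (1/3)q_X.
Substituting the second reaction function into the first: q_X = 62.75 − 0.5(40 − (1/3)q_X), which gives (5/6)q_X = 42.75 ⇒ q_X = 51.3.
Then q_W = 40 − (1/3)·51.3 = 22.9.
Equilibrium price: P = 354 − 2·74.2 = 205.6.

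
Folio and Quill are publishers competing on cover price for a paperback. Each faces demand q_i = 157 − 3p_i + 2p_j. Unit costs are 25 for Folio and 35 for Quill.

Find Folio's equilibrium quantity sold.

104.625

Folio's profit: π = (p_{Folio} − 25)(157 − 3p_{Folio} + 2p_{Quill}).
∂π/∂p_{Folio} = 232 − 6p_{Folio} + 2p_{Quill} = 0 ⇒ p_{Folio} = 116/3 + (1/3)p_{Quill}.
Similarly p_{Quill} = 131/3 + (1/3)p_{Folio}.
Substituting the second reaction function into the first: p_{Folio} = 116/3 + (1/3)(131/3 + (1/3)p_{Folio}), which gives (8/9)p_{Folio} = 479/9 ⇒ p_{Folio} = 59.875.
Then p_{Quill} = 131/3 + (1/3)·59.875 = 63.625.
q_{Folio} = 157 − 3·59.875 + 2·63.625 = 104.625.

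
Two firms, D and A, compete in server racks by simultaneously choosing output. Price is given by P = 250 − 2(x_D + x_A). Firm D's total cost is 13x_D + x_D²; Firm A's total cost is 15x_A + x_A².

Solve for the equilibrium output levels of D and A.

Firm D's profit: π = x_D(250 − 2(x_D + x_A)) − 13x_D − x_D².
∂π/∂x_D = 237 − 6x_D − 2x_A = 0, so x_D = 39.5 − (1/3)x_A.
By the same steps for A: x_A = 235/6 − (1/3)x_D.
Plugging x_A into D's best response: x_D = 39.5 − (1/3)(235/6 − (1/3)x_D) ⇒ (8/9)x_D = 238/9, so x_D = 29.75.
Then x_A = 235/6 − (1/3)·29.75 = 29.25.

29.75, 29.25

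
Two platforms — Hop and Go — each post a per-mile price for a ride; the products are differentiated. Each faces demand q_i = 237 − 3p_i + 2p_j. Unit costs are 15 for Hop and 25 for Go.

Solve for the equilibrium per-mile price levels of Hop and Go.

Hop's profit: π = (p_{Hop} − 15)(237 − 3p_{Hop} + 2p_{Go}).
∂π/∂p_{Hop} = 282 − 6p_{Hop} + 2p_{Go} = 0 ⇒ p_{Hop} = 47 + (1/3)p_{Go}.
Similarly p_{Go} = 52 + (1/3)p_{Hop}.
Solving the two reaction functions simultaneously: (1 − (1/3)(1/3))p_{Hop} = 47 + (1/3)·52, so (8/9)p_{Hop} = 193/3 and p_{Hop} = 72.375.
Then p_{Go} = 52 + (1/3)·72.375 = 76.125.

72.375, 76.125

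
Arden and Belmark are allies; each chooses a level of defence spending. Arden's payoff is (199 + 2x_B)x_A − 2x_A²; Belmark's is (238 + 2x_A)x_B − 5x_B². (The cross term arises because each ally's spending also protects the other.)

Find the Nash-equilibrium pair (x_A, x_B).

68.5, 37.5

Expanding Arden's payoff: 199x_A + 2x_Bx_A − 2x_A².
∂π/∂x_A = 199 + 2x_B − 4x_A = 0, so x_A = 49.75 + 0.5x_B.
Likewise for Belmark: x_B = 23.8 + 0.2x_A.
Substituting the second reaction function into the first: x_A = 49.75 + 0.5(23.8 + 0.2x_A), which gives 0.9x_A = 61.65 ⇒ x_A = 68.5.
Then x_B = 23.8 + 0.2·68.5 = 37.5.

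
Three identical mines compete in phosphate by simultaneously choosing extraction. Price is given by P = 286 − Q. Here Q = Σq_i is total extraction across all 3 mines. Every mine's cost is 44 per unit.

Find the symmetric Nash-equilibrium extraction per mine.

A representative mine's profit is π_i = q_i(286 − Q) − 44q_i, with Q = q_i + Σ_{j≠i} q_j.
First-order condition: 242 − 2q_i − Σ_{j≠i} q_j = 0.
Imposing symmetry (q_j = q for all j) turns Σ_{j≠i} q_j into 2q, so 242 = 4q and q = 60.5.

60.5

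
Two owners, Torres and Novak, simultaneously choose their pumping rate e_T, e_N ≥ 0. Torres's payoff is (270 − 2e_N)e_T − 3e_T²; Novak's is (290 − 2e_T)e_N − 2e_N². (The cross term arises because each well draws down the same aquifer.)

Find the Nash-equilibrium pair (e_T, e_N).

25, 60

Expanding Torres's payoff: 270e_T − 2e_Ne_T − 3e_T².
∂π/∂e_T = 270 − 2e_N − 6e_T = 0, so e_T = 45 − (1/3)e_N.
Likewise for Novak: e_N = 72.5 − 0.5e_T.
Plugging e_N into Torres's best response: e_T = 45 − (1/3)(72.5 − 0.5e_T) ⇒ (5/6)e_T = 125/6, so e_T = 25.
Then e_N = 72.5 − 0.5·25 = 60.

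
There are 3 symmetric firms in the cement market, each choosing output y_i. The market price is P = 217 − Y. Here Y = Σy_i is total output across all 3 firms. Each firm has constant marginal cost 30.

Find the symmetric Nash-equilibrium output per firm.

46.75

A representative firm's profit is π_i = y_i(217 − Y) − 30y_i, with Y = y_i + Σ_{j≠i} y_j.
First-order condition: 187 − 2y_i − Σ_{j≠i} y_j = 0.
With identical firms, set every y_j = y: then 187 − 2y − 2y = 0, i.e. y = 187/4 = 46.75.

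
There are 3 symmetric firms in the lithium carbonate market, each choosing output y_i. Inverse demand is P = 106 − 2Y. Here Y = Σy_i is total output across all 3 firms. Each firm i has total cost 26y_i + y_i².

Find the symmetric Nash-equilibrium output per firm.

A representative firm's profit is π_i = y_i(106 − 2Y) − 26y_i − y_i², with Y = y_i + Σ_{j≠i} y_j.
First-order condition: 80 − 6y_i − 2Σ_{j≠i} y_j = 0.
Imposing symmetry (y_j = y for all j) turns Σ_{j≠i} y_j into 2y, so 80 = 10y and y = 8.

8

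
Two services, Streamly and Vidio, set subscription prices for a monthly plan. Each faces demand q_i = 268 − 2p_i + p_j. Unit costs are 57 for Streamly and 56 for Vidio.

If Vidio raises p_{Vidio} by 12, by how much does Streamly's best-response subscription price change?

Streamly's profit: π = (p_{Streamly} − 57)(268 − 2p_{Streamly} + p_{Vidio}).
∂π/∂p_{Streamly} = 382 − 4p_{Streamly} + p_{Vidio} = 0 ⇒ p_{Streamly} = 95.5 + 0.25p_{Vidio}.
The reaction-function slope is 0.25, so a 12-unit rise in p_{Vidio} moves p_{Streamly} by 0.25 × 12 = 3. Streamly's best response rises — the actions are strategic complements.

3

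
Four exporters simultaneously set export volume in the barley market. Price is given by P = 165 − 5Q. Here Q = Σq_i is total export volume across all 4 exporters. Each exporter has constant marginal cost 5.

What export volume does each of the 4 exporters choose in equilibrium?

6.4

A representative exporter's profit is π_i = q_i(165 − 5Q) − 5q_i, with Q = q_i + Σ_{j≠i} q_j.
First-order condition: 160 − 10q_i − 5Σ_{j≠i} q_j = 0.
In a symmetric equilibrium every exporter chooses the same q, so Σ_{j≠i} q_j = 3q. The condition becomes 160 − 25q = 0, giving q = 160/25 = 6.4.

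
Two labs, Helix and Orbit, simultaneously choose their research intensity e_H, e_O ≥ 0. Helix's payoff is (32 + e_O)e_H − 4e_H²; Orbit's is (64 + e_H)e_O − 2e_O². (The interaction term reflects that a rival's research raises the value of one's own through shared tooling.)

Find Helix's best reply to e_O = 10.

Expanding Helix's payoff: 32e_H + e_Oe_H − 4e_H².
∂π/∂e_H = 32 + e_O − 8e_H = 0, so e_H = 4 + 0.125e_O.
At e_O = 10: e_H = 4 + 0.125·10 = 5.25.

5.25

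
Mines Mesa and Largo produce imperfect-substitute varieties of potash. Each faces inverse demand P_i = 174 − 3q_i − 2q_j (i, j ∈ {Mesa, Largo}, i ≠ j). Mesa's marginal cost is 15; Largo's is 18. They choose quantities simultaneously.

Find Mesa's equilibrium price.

Mine Mesa's profit: π = q_{Mesa}(174 − 3q_{Mesa} − 2q_{Largo}) − 15q_{Mesa}.
∂π/∂q_{Mesa} = 159 − 6q_{Mesa} − 2q_{Largo} = 0 ⇒ q_{Mesa} = 26.5 − (1/3)q_{Largo}.
Similarly q_{Largo} = 26 − (1/3)q_{Mesa}.
Solving the two reaction functions simultaneously: (1 − (−1/3)(−1/3))q_{Mesa} = 26.5 − (1/3)·26, so (8/9)q_{Mesa} = 107/6 and q_{Mesa} = 20.0625.
Then q_{Largo} = 26 − (1/3)·20.0625 = 19.3125.
P_{Mesa} = 174 − 3·20.0625 − 2·19.3125 = 75.1875.

75.1875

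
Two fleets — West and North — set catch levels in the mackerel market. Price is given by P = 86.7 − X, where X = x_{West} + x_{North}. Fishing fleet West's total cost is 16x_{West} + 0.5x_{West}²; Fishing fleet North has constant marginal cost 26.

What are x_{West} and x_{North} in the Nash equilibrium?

Fishing fleet West's profit: π = x_{West}(86.7 − (x_{West} + x_{North})) − 16x_{West} − 0.5x_{West}².
∂π/∂x_{West} = 70.7 − 3x_{West} − x_{North} = 0, so x_{West} = 707/30 − (1/3)x_{North}.
For North: ∂π/∂x_{North} = 60.7 − 2x_{North} − x_{West} = 0 ⇒ x_{North} = 30.35 − 0.5x_{West}.
Plugging x_{North} into West's best response: x_{West} = 707/30 − (1/3)(30.35 − 0.5x_{West}) ⇒ (5/6)x_{West} = 13.45, so x_{West} = 16.14.
Then x_{North} = 30.35 − 0.5·16.14 = 22.28.

16.14, 22.28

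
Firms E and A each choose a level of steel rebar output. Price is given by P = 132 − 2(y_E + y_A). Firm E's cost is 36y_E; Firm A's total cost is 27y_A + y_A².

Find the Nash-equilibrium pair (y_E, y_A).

18.3, 11.4

Firm E's profit: π = y_E(132 − 2(y_E + y_A)) − 36y_E.
∂π/∂y_E = 96 − 4y_E − 2y_A = 0, so y_E = 24 − 0.5y_A.
For A: ∂π/∂y_A = 105 − 6y_A − 2y_E = 0 ⇒ y_A = 17.5 − (1/3)y_E.
Plugging y_A into E's best response: y_E = 24 − 0.5(17.5 − (1/3)y_E) ⇒ (5/6)y_E = 15.25, so y_E = 18.3.
Then y_A = 17.5 − (1/3)·18.3 = 11.4.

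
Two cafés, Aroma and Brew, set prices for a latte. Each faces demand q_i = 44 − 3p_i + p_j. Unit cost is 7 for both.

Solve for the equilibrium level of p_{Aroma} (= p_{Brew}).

Aroma's profit: π = (p_{Aroma} − 7)(44 − 3p_{Aroma} + p_{Brew}).
∂π/∂p_{Aroma} = 65 − 6p_{Aroma} + p_{Brew} = 0 ⇒ p_{Aroma} = 65/6 + (1/6)p_{Brew}.
Setting p_{Aroma} = p_{Brew} in the reaction function: p_{Aroma} = 65/6 + (1/6)p_{Aroma}, so p_{Aroma} = (65/6) / (5/6) = 13.

13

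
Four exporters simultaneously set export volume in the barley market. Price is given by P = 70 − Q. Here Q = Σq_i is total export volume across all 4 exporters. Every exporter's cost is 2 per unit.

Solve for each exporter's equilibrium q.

A representative exporter's profit is π_i = q_i(70 − Q) − 2q_i, with Q = q_i + Σ_{j≠i} q_j.
First-order condition: 68 − 2q_i − Σ_{j≠i} q_j = 0.
In a symmetric equilibrium every exporter chooses the same q, so Σ_{j≠i} q_j = 3q. The condition becomes 68 − 5q = 0, giving q = 68/5 = 13.6.

13.6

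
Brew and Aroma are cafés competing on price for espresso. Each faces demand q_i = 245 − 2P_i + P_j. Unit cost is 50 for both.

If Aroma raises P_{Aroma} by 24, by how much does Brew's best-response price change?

6

Brew's profit: π = (P_{Brew} − 50)(245 − 2P_{Brew} + P_{Aroma}).
∂π/∂P_{Brew} = 345 − 4P_{Brew} + P_{Aroma} = 0 ⇒ P_{Brew} = 86.25 + 0.25P_{Aroma}.
The reaction-function slope is 0.25, so a 24-unit rise in P_{Aroma} moves P_{Brew} by 0.25 × 24 = 6. Brew's best response rises — the actions are strategic complements.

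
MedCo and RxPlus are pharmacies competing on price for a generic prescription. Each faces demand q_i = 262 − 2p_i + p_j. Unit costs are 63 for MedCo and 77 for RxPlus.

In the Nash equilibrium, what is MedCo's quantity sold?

136.4

MedCo's profit: π = (p_{MedCo} − 63)(262 − 2p_{MedCo} + p_{RxPlus}).
∂π/∂p_{MedCo} = 388 − 4p_{MedCo} + p_{RxPlus} = 0 ⇒ p_{MedCo} = 97 + 0.25p_{RxPlus}.
Similarly p_{RxPlus} = 104 + 0.25p_{MedCo}.
Solving the two reaction functions simultaneously: (1 − (0.25)(0.25))p_{MedCo} = 97 + 0.25·104, so 0.9375p_{MedCo} = 123 and p_{MedCo} = 131.2.
Then p_{RxPlus} = 104 + 0.25·131.2 = 136.8.
q_{MedCo} = 262 − 2·131.2 + 136.8 = 136.4.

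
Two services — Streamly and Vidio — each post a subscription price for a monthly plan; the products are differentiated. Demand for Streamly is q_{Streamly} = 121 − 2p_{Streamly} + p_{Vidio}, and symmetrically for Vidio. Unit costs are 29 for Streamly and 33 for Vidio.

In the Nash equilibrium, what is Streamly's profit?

Streamly's profit: π = (p_{Streamly} − 29)(121 − 2p_{Streamly} + p_{Vidio}).
∂π/∂p_{Streamly} = 179 − 4p_{Streamly} + p_{Vidio} = 0 ⇒ p_{Streamly} = 44.75 + 0.25p_{Vidio}.
Similarly p_{Vidio} = 46.75 + 0.25p_{Streamly}.
Solving the two reaction functions simultaneously: (1 − (0.25)(0.25))p_{Streamly} = 44.75 + 0.25·46.75, so 0.9375p_{Streamly} = 56.4375 and p_{Streamly} = 60.2.
Then p_{Vidio} = 46.75 + 0.25·60.2 = 61.8.
q_{Streamly} = 121 − 2·60.2 + 61.8 = 62.4.
Profit = (60.2 − 29)·62.4 = 1946.88.

1946.88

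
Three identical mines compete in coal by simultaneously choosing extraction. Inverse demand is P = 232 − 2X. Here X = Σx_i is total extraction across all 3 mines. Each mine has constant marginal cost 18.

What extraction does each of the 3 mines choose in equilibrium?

A representative mine's profit is π_i = x_i(232 − 2X) − 18x_i, with X = x_i + Σ_{j≠i} x_j.
First-order condition: 214 − 4x_i − 2Σ_{j≠i} x_j = 0.
In a symmetric equilibrium every mine chooses the same x, so Σ_{j≠i} x_j = 2x. The condition becomes 214 − 8x = 0, giving x = 214/8 = 26.75.

26.75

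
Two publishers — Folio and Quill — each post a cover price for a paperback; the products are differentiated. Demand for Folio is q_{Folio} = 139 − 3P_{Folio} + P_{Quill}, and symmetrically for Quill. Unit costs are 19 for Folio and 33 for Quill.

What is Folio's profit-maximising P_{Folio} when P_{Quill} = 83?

Folio's profit: π = (P_{Folio} − 19)(139 − 3P_{Folio} + P_{Quill}).
∂π/∂P_{Folio} = 196 − 6P_{Folio} + P_{Quill} = 0 ⇒ P_{Folio} = 98/3 + (1/6)P_{Quill}.
At P_{Quill} = 83: P_{Folio} = 98/3 + (1/6)·83 = 46.5.

46.5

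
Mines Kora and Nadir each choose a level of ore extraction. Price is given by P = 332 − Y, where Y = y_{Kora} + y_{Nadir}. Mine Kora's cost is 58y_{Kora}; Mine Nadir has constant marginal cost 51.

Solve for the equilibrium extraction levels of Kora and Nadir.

89, 96

Mine Kora's profit: π = y_{Kora}(332 − (y_{Kora} + y_{Nadir})) − 58y_{Kora}.
∂π/∂y_{Kora} = 274 − 2y_{Kora} − y_{Nadir} = 0, so y_{Kora} = 137 − 0.5y_{Nadir}.
By the same steps for Nadir: y_{Nadir} = 140.5 − 0.5y_{Kora}.
Solving the two reaction functions simultaneously: (1 − (−0.5)(−0.5))y_{Kora} = 137 − 0.5·140.5, so 0.75y_{Kora} = 66.75 and y_{Kora} = 89.
Then y_{Nadir} = 140.5 − 0.5·89 = 96.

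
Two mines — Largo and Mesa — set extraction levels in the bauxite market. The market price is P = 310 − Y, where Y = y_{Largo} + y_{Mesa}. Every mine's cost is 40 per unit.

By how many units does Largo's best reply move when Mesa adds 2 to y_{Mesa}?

Mine Largo's profit: π = y_{Largo}(310 − (y_{Largo} + y_{Mesa})) − 40y_{Largo}.
∂π/∂y_{Largo} = 270 − 2y_{Largo} − y_{Mesa} = 0, so y_{Largo} = 135 − 0.5y_{Mesa}.
The reaction-function slope is −0.5, so a 2-unit rise in y_{Mesa} moves y_{Largo} by −0.5 × 2 = −1. Largo's best response falls — the actions are strategic substitutes.

-1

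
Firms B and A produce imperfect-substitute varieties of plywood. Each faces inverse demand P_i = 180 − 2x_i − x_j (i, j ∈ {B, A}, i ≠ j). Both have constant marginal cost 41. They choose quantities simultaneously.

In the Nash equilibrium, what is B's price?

96.6

Firm B's profit: π = x_B(180 − 2x_B − x_A) − 41x_B.
∂π/∂x_B = 139 − 4x_B − x_A = 0 ⇒ x_B = 34.75 − 0.25x_A.
By symmetry x_A = x_B; substituting into the reaction function, 1.25x_B = 34.75 and x_B = 27.8.
P_B = 180 − 2·27.8 − 27.8 = 96.6.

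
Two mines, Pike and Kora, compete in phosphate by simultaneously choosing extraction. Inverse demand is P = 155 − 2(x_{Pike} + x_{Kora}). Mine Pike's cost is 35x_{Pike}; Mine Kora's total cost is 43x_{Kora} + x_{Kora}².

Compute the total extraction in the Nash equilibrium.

35.2

Mine Pike's profit: π = x_{Pike}(155 − 2(x_{Pike} + x_{Kora})) − 35x_{Pike}.
∂π/∂x_{Pike} = 120 − 4x_{Pike} − 2x_{Kora} = 0, so x_{Pike} = 30 − 0.5x_{Kora}.
For Kora: ∂π/∂x_{Kora} = 112 − 6x_{Kora} − 2x_{Pike} = 0 ⇒ x_{Kora} = 56/3 − (1/3)x_{Pike}.
Plugging x_{Kora} into Pike's best response: x_{Pike} = 30 − 0.5(56/3 − (1/3)x_{Pike}) ⇒ (5/6)x_{Pike} = 62/3, so x_{Pike} = 24.8.
Then x_{Kora} = 56/3 − (1/3)·24.8 = 10.4.
Total extraction: 24.8 + 10.4 = 35.2.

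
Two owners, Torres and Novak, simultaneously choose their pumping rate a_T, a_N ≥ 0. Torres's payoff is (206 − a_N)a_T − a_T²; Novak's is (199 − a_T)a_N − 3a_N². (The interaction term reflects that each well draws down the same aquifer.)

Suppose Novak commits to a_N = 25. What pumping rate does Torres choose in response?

90.5

Expanding Torres's payoff: 206a_T − a_Na_T − a_T².
∂π/∂a_T = 206 − a_N − 2a_T = 0, so a_T = 103 − 0.5a_N.
At a_N = 25: a_T = 103 − 0.5·25 = 90.5.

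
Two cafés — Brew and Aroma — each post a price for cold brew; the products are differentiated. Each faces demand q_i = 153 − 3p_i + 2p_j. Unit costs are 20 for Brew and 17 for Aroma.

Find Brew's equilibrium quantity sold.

Brew's profit: π = (p_{Brew} − 20)(153 − 3p_{Brew} + 2p_{Aroma}).
∂π/∂p_{Brew} = 213 − 6p_{Brew} + 2p_{Aroma} = 0 ⇒ p_{Brew} = 35.5 + (1/3)p_{Aroma}.
Similarly p_{Aroma} = 34 + (1/3)p_{Brew}.
Solving the two reaction functions simultaneously: (1 − (1/3)(1/3))p_{Brew} = 35.5 + (1/3)·34, so (8/9)p_{Brew} = 281/6 and p_{Brew} = 52.6875.
Then p_{Aroma} = 34 + (1/3)·52.6875 = 51.5625.
q_{Brew} = 153 − 3·52.6875 + 2·51.5625 = 98.0625.

98.0625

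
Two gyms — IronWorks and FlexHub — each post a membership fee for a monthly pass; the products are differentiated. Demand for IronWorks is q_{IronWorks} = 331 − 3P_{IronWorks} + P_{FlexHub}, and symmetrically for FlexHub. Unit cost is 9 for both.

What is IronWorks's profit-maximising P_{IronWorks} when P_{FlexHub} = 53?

68.5

IronWorks's profit: π = (P_{IronWorks} − 9)(331 − 3P_{IronWorks} + P_{FlexHub}).
∂π/∂P_{IronWorks} = 358 − 6P_{IronWorks} + P_{FlexHub} = 0 ⇒ P_{IronWorks} = 179/3 + (1/6)P_{FlexHub}.
At P_{FlexHub} = 53: P_{IronWorks} = 179/3 + (1/6)·53 = 68.5.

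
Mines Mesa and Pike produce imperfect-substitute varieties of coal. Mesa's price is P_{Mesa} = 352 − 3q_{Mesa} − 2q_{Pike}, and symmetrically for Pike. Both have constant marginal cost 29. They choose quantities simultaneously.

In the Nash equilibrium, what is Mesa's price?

150.125

Mine Mesa's profit: π = q_{Mesa}(352 − 3q_{Mesa} − 2q_{Pike}) − 29q_{Mesa}.
∂π/∂q_{Mesa} = 323 − 6q_{Mesa} − 2q_{Pike} = 0 ⇒ q_{Mesa} = 323/6 − (1/3)q_{Pike}.
By symmetry q_{Pike} = q_{Mesa}; substituting into the reaction function, (4/3)q_{Mesa} = 323/6 and q_{Mesa} = 40.375.
P_{Mesa} = 352 − 3·40.375 − 2·40.375 = 150.125.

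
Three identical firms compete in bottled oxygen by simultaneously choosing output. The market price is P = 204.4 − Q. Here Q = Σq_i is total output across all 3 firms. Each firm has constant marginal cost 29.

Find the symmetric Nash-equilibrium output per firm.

43.85

A representative firm's profit is π_i = q_i(204.4 − Q) − 29q_i, with Q = q_i + Σ_{j≠i} q_j.
First-order condition: 175.4 − 2q_i − Σ_{j≠i} q_j = 0.
In a symmetric equilibrium every firm chooses the same q, so Σ_{j≠i} q_j = 2q. The condition becomes 175.4 − 4q = 0, giving q = 175.4/4 = 43.85.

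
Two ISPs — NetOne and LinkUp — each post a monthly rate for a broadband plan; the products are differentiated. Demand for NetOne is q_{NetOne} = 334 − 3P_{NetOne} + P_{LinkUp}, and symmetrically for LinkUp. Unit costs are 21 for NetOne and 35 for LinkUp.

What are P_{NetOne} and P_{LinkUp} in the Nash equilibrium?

80.6, 86.6

NetOne's profit: π = (P_{NetOne} − 21)(334 − 3P_{NetOne} + P_{LinkUp}).
∂π/∂P_{NetOne} = 397 − 6P_{NetOne} + P_{LinkUp} = 0 ⇒ P_{NetOne} = 397/6 + (1/6)P_{LinkUp}.
Similarly P_{LinkUp} = 439/6 + (1/6)P_{NetOne}.
Substituting the second reaction function into the first: P_{NetOne} = 397/6 + (1/6)(439/6 + (1/6)P_{NetOne}), which gives (35/36)P_{NetOne} = 2821/36 ⇒ P_{NetOne} = 80.6.
Then P_{LinkUp} = 439/6 + (1/6)·80.6 = 86.6.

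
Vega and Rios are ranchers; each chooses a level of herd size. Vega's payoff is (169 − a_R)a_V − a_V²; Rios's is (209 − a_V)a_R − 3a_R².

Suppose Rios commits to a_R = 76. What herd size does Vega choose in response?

Expanding Vega's payoff: 169a_V − a_Ra_V − a_V².
∂π/∂a_V = 169 − a_R − 2a_V = 0, so a_V = 84.5 − 0.5a_R.
At a_R = 76: a_V = 84.5 − 0.5·76 = 46.5.

46.5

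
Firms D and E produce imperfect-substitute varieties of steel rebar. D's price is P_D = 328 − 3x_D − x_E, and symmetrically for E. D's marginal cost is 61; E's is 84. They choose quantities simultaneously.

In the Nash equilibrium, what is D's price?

177.4

Firm D's profit: π = x_D(328 − 3x_D − x_E) − 61x_D.
∂π/∂x_D = 267 − 6x_D − x_E = 0 ⇒ x_D = 44.5 − (1/6)x_E.
Similarly x_E = 122/3 − (1/6)x_D.
Plugging x_E into D's best response: x_D = 44.5 − (1/6)(122/3 − (1/6)x_D) ⇒ (35/36)x_D = 679/18, so x_D = 38.8.
Then x_E = 122/3 − (1/6)·38.8 = 34.2.
P_D = 328 − 3·38.8 − 34.2 = 177.4.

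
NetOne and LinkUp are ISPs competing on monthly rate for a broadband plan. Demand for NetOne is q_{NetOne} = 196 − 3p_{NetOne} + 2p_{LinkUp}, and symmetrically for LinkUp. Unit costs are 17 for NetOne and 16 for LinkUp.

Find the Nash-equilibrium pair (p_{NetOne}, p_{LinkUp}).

61.5625, 61.1875

NetOne's profit: π = (p_{NetOne} − 17)(196 − 3p_{NetOne} + 2p_{LinkUp}).
∂π/∂p_{NetOne} = 247 − 6p_{NetOne} + 2p_{LinkUp} = 0 ⇒ p_{NetOne} = 247/6 + (1/3)p_{LinkUp}.
Similarly p_{LinkUp} = 122/3 + (1/3)p_{NetOne}.
Substituting the second reaction function into the first: p_{NetOne} = 247/6 + (1/3)(122/3 + (1/3)p_{NetOne}), which gives (8/9)p_{NetOne} = 985/18 ⇒ p_{NetOne} = 61.5625.
Then p_{LinkUp} = 122/3 + (1/3)·61.5625 = 61.1875.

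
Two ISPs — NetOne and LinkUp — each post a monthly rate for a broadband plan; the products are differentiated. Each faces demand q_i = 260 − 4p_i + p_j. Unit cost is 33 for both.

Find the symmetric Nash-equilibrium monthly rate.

56

NetOne's profit: π = (p_{NetOne} − 33)(260 − 4p_{NetOne} + p_{LinkUp}).
∂π/∂p_{NetOne} = 392 − 8p_{NetOne} + p_{LinkUp} = 0 ⇒ p_{NetOne} = 49 + 0.125p_{LinkUp}.
By symmetry p_{LinkUp} = p_{NetOne}; substituting into the reaction function, 0.875p_{NetOne} = 49 and p_{NetOne} = 56.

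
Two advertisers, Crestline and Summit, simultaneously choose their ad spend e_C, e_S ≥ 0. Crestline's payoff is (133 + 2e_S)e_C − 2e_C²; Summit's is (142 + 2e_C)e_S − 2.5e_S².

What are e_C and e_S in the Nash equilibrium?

Expanding Crestline's payoff: 133e_C + 2e_Se_C − 2e_C².
∂π/∂e_C = 133 + 2e_S − 4e_C = 0, so e_C = 33.25 + 0.5e_S.
Likewise for Summit: e_S = 28.4 + 0.4e_C.
Solving the two reaction functions simultaneously: (1 − (0.5)(0.4))e_C = 33.25 + 0.5·28.4, so 0.8e_C = 47.45 and e_C = 59.3125.
Then e_S = 28.4 + 0.4·59.3125 = 52.125.

59.3125, 52.125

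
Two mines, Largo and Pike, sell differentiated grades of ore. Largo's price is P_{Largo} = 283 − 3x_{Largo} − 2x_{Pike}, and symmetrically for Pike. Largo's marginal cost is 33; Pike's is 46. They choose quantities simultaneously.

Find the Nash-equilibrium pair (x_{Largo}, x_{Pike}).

32.0625, 28.8125

Mine Largo's profit: π = x_{Largo}(283 − 3x_{Largo} − 2x_{Pike}) − 33x_{Largo}.
∂π/∂x_{Largo} = 250 − 6x_{Largo} − 2x_{Pike} = 0 ⇒ x_{Largo} = 125/3 − (1/3)x_{Pike}.
Similarly x_{Pike} = 39.5 − (1/3)x_{Largo}.
Substituting the second reaction function into the first: x_{Largo} = 125/3 − (1/3)(39.5 − (1/3)x_{Largo}), which gives (8/9)x_{Largo} = 28.5 ⇒ x_{Largo} = 32.0625.
Then x_{Pike} = 39.5 − (1/3)·32.0625 = 28.8125.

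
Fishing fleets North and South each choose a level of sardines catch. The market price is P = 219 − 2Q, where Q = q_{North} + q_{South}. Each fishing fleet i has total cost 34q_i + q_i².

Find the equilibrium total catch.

Fishing fleet North's profit: π = q_{North}(219 − 2(q_{North} + q_{South})) − 34q_{North} − q_{North}².
∂π/∂q_{North} = 185 − 6q_{North} − 2q_{South} = 0, so q_{North} = 185/6 − (1/3)q_{South}.
The game is symmetric, so in equilibrium q_{South} = q_{North}: the reaction function gives (4/3)q_{North} = 185/6, hence q_{North} = 23.125.
Total catch: 23.125 + 23.125 = 46.25.

46.25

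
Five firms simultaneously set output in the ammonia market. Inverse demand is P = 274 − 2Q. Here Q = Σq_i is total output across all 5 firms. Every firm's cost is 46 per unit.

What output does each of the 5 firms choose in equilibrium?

19

A representative firm's profit is π_i = q_i(274 − 2Q) − 46q_i, with Q = q_i + Σ_{j≠i} q_j.
First-order condition: 228 − 4q_i − 2Σ_{j≠i} q_j = 0.
In a symmetric equilibrium every firm chooses the same q, so Σ_{j≠i} q_j = 4q. The condition becomes 228 − 12q = 0, giving q = 228/12 = 19.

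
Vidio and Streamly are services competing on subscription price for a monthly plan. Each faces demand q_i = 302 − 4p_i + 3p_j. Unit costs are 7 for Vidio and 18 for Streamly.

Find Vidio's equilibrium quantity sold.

Vidio's profit: π = (p_{Vidio} − 7)(302 − 4p_{Vidio} + 3p_{Streamly}).
∂π/∂p_{Vidio} = 330 − 8p_{Vidio} + 3p_{Streamly} = 0 ⇒ p_{Vidio} = 41.25 + 0.375p_{Streamly}.
Similarly p_{Streamly} = 46.75 + 0.375p_{Vidio}.
Plugging p_{Streamly} into Vidio's best response: p_{Vidio} = 41.25 + 0.375(46.75 + 0.375p_{Vidio}) ⇒ (55/64)p_{Vidio} = 1881/32, so p_{Vidio} = 68.4.
Then p_{Streamly} = 46.75 + 0.375·68.4 = 72.4.
q_{Vidio} = 302 − 4·68.4 + 3·72.4 = 245.6.

245.6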